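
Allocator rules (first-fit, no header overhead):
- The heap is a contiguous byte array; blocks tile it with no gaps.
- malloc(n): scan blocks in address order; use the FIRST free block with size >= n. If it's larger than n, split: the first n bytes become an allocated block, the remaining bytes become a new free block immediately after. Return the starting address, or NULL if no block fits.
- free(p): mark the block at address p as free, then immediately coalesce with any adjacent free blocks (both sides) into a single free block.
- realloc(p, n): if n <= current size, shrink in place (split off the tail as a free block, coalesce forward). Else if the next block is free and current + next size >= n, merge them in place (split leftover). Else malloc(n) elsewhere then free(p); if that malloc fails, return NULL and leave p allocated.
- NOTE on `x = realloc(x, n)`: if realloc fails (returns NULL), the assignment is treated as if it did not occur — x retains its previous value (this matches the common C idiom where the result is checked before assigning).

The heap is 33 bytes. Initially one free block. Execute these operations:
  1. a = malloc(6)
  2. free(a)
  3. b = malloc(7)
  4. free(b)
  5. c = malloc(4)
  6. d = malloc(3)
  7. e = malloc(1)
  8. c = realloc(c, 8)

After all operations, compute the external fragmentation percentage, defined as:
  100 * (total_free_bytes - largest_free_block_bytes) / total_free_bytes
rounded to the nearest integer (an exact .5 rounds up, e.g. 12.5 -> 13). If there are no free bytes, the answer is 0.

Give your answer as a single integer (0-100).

Op 1: a = malloc(6) -> a = 0; heap: [0-5 ALLOC][6-32 FREE]
Op 2: free(a) -> (freed a); heap: [0-32 FREE]
Op 3: b = malloc(7) -> b = 0; heap: [0-6 ALLOC][7-32 FREE]
Op 4: free(b) -> (freed b); heap: [0-32 FREE]
Op 5: c = malloc(4) -> c = 0; heap: [0-3 ALLOC][4-32 FREE]
Op 6: d = malloc(3) -> d = 4; heap: [0-3 ALLOC][4-6 ALLOC][7-32 FREE]
Op 7: e = malloc(1) -> e = 7; heap: [0-3 ALLOC][4-6 ALLOC][7-7 ALLOC][8-32 FREE]
Op 8: c = realloc(c, 8) -> c = 8; heap: [0-3 FREE][4-6 ALLOC][7-7 ALLOC][8-15 ALLOC][16-32 FREE]
Free blocks: [4 17] total_free=21 largest=17 -> 100*(21-17)/21 = 400/21 ≈ 19.048 -> rounds to 19

Answer: 19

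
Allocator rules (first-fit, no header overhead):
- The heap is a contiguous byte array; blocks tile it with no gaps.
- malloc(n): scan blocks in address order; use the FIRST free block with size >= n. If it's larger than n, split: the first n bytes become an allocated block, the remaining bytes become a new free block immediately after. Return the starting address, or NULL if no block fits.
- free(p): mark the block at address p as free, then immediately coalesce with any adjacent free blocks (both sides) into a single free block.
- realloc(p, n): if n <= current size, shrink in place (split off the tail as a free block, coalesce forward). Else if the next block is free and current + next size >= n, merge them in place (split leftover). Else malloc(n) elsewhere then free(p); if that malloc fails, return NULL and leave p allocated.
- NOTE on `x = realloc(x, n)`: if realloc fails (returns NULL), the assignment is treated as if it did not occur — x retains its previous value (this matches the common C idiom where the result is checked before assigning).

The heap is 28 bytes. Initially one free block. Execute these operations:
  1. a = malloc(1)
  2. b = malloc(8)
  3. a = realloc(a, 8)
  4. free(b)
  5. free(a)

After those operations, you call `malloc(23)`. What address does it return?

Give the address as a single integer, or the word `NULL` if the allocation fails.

Op 1: a = malloc(1) -> a = 0; heap: [0-0 ALLOC][1-27 FREE]
Op 2: b = malloc(8) -> b = 1; heap: [0-0 ALLOC][1-8 ALLOC][9-27 FREE]
Op 3: a = realloc(a, 8) -> a = 9; heap: [0-0 FREE][1-8 ALLOC][9-16 ALLOC][17-27 FREE]
Op 4: free(b) -> (freed b); heap: [0-8 FREE][9-16 ALLOC][17-27 FREE]
Op 5: free(a) -> (freed a); heap: [0-27 FREE]
malloc(23): first-fit scan over [0-27 FREE] -> 0

Answer: 0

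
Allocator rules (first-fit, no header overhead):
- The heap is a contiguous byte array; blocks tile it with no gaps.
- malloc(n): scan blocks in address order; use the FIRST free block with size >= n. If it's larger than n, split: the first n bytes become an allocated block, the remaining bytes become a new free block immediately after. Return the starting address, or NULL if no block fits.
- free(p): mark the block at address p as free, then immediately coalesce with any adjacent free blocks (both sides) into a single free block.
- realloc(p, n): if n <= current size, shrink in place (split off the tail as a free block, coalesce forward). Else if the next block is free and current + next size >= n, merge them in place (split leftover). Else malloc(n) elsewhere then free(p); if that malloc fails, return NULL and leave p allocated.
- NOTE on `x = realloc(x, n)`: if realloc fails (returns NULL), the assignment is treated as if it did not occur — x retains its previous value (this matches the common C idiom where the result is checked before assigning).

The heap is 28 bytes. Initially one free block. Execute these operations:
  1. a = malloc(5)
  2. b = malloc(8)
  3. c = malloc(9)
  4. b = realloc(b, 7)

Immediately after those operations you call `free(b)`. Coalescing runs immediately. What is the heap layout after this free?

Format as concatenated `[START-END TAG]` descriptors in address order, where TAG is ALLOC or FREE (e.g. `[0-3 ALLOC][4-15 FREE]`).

Answer: [0-4 ALLOC][5-12 FREE][13-21 ALLOC][22-27 FREE]

Derivation:
Op 1: a = malloc(5) -> a = 0; heap: [0-4 ALLOC][5-27 FREE]
Op 2: b = malloc(8) -> b = 5; heap: [0-4 ALLOC][5-12 ALLOC][13-27 FREE]
Op 3: c = malloc(9) -> c = 13; heap: [0-4 ALLOC][5-12 ALLOC][13-21 ALLOC][22-27 FREE]
Op 4: b = realloc(b, 7) -> b = 5; heap: [0-4 ALLOC][5-11 ALLOC][12-12 FREE][13-21 ALLOC][22-27 FREE]
free(b): b = 5 -> block [5-11 ALLOC]; mark free, coalesce with adjacent free neighbors -> [0-4 ALLOC][5-12 FREE][13-21 ALLOC][22-27 FREE]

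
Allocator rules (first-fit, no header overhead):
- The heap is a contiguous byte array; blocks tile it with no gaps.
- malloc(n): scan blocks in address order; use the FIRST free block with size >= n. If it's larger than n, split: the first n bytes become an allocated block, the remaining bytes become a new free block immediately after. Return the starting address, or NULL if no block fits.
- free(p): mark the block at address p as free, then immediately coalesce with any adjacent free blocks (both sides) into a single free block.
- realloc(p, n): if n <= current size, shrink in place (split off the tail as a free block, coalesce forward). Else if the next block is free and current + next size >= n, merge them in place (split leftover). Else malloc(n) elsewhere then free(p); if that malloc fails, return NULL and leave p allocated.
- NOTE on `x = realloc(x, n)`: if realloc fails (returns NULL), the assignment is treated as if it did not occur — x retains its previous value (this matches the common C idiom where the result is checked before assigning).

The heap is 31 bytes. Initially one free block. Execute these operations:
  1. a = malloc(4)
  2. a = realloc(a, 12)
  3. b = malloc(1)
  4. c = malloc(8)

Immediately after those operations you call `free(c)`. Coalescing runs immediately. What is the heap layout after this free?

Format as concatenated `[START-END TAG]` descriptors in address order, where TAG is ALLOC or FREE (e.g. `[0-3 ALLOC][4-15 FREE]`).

Answer: [0-11 ALLOC][12-12 ALLOC][13-30 FREE]

Derivation:
Op 1: a = malloc(4) -> a = 0; heap: [0-3 ALLOC][4-30 FREE]
Op 2: a = realloc(a, 12) -> a = 0; heap: [0-11 ALLOC][12-30 FREE]
Op 3: b = malloc(1) -> b = 12; heap: [0-11 ALLOC][12-12 ALLOC][13-30 FREE]
Op 4: c = malloc(8) -> c = 13; heap: [0-11 ALLOC][12-12 ALLOC][13-20 ALLOC][21-30 FREE]
free(c): c = 13 -> block [13-20 ALLOC]; mark free, coalesce with adjacent free neighbors -> [0-11 ALLOC][12-12 ALLOC][13-30 FREE]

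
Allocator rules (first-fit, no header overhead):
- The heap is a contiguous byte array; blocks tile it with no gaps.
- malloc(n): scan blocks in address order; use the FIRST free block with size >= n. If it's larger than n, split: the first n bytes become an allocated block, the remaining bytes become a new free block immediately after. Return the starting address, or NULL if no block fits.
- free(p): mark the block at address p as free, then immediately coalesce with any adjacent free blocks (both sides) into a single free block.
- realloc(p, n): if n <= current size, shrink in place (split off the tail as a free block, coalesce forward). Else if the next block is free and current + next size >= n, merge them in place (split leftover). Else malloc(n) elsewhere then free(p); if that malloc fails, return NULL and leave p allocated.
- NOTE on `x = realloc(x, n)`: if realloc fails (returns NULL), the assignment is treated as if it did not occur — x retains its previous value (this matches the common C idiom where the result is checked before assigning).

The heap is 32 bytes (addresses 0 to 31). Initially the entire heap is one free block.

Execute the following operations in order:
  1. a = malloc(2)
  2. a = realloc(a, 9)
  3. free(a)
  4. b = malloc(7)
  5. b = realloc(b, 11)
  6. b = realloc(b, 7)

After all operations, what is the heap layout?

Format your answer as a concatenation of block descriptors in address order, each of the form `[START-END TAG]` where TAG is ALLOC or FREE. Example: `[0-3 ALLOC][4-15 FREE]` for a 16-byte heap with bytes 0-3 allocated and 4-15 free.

Answer: [0-6 ALLOC][7-31 FREE]

Derivation:
Op 1: a = malloc(2) -> a = 0; heap: [0-1 ALLOC][2-31 FREE]
Op 2: a = realloc(a, 9) -> a = 0; heap: [0-8 ALLOC][9-31 FREE]
Op 3: free(a) -> (freed a); heap: [0-31 FREE]
Op 4: b = malloc(7) -> b = 0; heap: [0-6 ALLOC][7-31 FREE]
Op 5: b = realloc(b, 11) -> b = 0; heap: [0-10 ALLOC][11-31 FREE]
Op 6: b = realloc(b, 7) -> b = 0; heap: [0-6 ALLOC][7-31 FREE]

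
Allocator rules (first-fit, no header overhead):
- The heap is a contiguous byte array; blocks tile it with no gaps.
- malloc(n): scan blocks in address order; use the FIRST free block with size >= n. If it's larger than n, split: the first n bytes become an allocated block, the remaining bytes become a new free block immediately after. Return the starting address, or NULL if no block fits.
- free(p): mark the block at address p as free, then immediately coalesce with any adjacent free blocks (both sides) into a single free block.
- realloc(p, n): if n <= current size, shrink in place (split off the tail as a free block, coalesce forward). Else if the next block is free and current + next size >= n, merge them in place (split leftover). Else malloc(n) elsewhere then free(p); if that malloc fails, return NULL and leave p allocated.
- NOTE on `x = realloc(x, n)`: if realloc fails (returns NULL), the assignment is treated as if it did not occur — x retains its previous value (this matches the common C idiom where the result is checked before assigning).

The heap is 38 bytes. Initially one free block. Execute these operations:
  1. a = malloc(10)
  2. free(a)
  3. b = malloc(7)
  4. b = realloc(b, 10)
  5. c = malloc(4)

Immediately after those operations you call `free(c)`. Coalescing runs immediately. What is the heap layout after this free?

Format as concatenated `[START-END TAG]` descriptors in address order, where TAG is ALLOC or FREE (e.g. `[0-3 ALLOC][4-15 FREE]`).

Op 1: a = malloc(10) -> a = 0; heap: [0-9 ALLOC][10-37 FREE]
Op 2: free(a) -> (freed a); heap: [0-37 FREE]
Op 3: b = malloc(7) -> b = 0; heap: [0-6 ALLOC][7-37 FREE]
Op 4: b = realloc(b, 10) -> b = 0; heap: [0-9 ALLOC][10-37 FREE]
Op 5: c = malloc(4) -> c = 10; heap: [0-9 ALLOC][10-13 ALLOC][14-37 FREE]
free(c): c = 10 -> block [10-13 ALLOC]; mark free, coalesce with adjacent free neighbors -> [0-9 ALLOC][10-37 FREE]

Answer: [0-9 ALLOC][10-37 FREE]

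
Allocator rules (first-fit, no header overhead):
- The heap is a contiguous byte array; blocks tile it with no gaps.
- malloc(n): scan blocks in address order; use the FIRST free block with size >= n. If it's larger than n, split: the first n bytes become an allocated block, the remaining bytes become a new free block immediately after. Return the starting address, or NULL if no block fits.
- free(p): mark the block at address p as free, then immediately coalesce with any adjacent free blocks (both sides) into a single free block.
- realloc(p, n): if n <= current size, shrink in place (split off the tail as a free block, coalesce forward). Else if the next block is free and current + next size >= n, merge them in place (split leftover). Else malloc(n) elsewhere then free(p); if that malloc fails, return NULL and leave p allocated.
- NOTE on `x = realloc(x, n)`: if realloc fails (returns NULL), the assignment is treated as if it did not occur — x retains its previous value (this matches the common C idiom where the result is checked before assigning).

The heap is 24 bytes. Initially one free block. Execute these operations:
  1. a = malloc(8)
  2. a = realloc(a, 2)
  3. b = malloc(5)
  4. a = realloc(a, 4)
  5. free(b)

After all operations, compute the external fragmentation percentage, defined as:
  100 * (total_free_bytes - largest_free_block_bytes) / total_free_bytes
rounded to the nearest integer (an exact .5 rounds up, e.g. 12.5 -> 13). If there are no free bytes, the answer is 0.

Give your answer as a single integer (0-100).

Op 1: a = malloc(8) -> a = 0; heap: [0-7 ALLOC][8-23 FREE]
Op 2: a = realloc(a, 2) -> a = 0; heap: [0-1 ALLOC][2-23 FREE]
Op 3: b = malloc(5) -> b = 2; heap: [0-1 ALLOC][2-6 ALLOC][7-23 FREE]
Op 4: a = realloc(a, 4) -> a = 7; heap: [0-1 FREE][2-6 ALLOC][7-10 ALLOC][11-23 FREE]
Op 5: free(b) -> (freed b); heap: [0-6 FREE][7-10 ALLOC][11-23 FREE]
Free blocks: [7 13] total_free=20 largest=13 -> 100*(20-13)/20 = 700/20 = 35

Answer: 35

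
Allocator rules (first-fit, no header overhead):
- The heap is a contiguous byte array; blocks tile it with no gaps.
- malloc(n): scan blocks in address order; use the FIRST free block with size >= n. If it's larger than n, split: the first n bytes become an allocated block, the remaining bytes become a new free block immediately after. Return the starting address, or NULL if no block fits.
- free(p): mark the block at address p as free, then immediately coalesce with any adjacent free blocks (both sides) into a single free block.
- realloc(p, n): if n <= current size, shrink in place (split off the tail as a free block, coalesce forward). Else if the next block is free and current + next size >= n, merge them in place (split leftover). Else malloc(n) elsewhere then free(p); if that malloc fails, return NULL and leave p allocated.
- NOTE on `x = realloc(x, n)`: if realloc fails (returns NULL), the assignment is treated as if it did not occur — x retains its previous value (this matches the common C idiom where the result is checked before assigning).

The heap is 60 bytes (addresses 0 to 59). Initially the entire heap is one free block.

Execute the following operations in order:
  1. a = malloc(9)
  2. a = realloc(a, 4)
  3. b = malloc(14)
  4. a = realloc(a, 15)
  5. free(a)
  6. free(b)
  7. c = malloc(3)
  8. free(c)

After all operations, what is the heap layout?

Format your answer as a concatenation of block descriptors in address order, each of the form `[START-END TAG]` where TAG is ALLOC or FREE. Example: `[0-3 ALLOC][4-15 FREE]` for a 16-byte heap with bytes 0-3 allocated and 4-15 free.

Answer: [0-59 FREE]

Derivation:
Op 1: a = malloc(9) -> a = 0; heap: [0-8 ALLOC][9-59 FREE]
Op 2: a = realloc(a, 4) -> a = 0; heap: [0-3 ALLOC][4-59 FREE]
Op 3: b = malloc(14) -> b = 4; heap: [0-3 ALLOC][4-17 ALLOC][18-59 FREE]
Op 4: a = realloc(a, 15) -> a = 18; heap: [0-3 FREE][4-17 ALLOC][18-32 ALLOC][33-59 FREE]
Op 5: free(a) -> (freed a); heap: [0-3 FREE][4-17 ALLOC][18-59 FREE]
Op 6: free(b) -> (freed b); heap: [0-59 FREE]
Op 7: c = malloc(3) -> c = 0; heap: [0-2 ALLOC][3-59 FREE]
Op 8: free(c) -> (freed c); heap: [0-59 FREE]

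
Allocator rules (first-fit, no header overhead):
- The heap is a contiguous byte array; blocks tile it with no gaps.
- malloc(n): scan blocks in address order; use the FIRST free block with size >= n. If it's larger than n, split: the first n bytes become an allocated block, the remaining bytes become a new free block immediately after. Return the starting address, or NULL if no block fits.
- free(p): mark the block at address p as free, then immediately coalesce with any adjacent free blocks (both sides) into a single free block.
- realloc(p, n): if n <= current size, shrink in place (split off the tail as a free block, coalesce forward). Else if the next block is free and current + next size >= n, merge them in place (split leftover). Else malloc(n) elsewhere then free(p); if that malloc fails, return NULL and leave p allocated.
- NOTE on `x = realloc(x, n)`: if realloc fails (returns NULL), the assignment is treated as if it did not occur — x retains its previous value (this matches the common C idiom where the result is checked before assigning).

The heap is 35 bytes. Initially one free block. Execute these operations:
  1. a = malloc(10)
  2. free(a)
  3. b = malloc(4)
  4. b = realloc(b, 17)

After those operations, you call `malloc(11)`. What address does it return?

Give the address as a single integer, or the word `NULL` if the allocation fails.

Op 1: a = malloc(10) -> a = 0; heap: [0-9 ALLOC][10-34 FREE]
Op 2: free(a) -> (freed a); heap: [0-34 FREE]
Op 3: b = malloc(4) -> b = 0; heap: [0-3 ALLOC][4-34 FREE]
Op 4: b = realloc(b, 17) -> b = 0; heap: [0-16 ALLOC][17-34 FREE]
malloc(11): first-fit scan over [0-16 ALLOC][17-34 FREE] -> 17

Answer: 17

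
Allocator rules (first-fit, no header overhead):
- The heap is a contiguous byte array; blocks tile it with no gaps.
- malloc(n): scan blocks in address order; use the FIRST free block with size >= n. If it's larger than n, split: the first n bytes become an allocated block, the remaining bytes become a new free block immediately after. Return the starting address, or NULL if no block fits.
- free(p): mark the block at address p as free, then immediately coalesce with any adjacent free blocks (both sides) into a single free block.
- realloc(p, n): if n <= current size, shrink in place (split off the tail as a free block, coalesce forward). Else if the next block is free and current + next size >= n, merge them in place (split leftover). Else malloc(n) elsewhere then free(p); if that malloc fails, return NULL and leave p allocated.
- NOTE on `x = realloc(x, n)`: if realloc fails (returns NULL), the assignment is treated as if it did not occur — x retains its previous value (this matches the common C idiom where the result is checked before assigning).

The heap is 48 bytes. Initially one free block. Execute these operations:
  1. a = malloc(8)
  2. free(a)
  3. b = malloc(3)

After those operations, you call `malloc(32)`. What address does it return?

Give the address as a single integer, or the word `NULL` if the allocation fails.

Answer: 3

Derivation:
Op 1: a = malloc(8) -> a = 0; heap: [0-7 ALLOC][8-47 FREE]
Op 2: free(a) -> (freed a); heap: [0-47 FREE]
Op 3: b = malloc(3) -> b = 0; heap: [0-2 ALLOC][3-47 FREE]
malloc(32): first-fit scan over [0-2 ALLOC][3-47 FREE] -> 3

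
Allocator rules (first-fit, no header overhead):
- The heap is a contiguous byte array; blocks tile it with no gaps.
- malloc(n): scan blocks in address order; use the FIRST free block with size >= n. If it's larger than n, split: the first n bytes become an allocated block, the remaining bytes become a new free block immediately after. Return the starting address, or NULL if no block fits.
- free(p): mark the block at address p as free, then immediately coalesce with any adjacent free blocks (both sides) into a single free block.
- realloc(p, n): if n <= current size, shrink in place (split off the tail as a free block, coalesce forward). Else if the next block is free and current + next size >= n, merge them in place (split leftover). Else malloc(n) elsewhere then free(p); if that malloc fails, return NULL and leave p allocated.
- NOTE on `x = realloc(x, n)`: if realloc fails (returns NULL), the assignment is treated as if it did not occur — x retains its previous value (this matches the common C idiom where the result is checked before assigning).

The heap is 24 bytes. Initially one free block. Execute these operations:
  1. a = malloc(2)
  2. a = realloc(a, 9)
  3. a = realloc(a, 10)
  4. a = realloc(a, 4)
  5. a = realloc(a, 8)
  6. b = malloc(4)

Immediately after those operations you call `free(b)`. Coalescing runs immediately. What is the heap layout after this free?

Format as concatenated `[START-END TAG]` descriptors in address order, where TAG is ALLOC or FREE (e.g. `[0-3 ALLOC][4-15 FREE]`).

Answer: [0-7 ALLOC][8-23 FREE]

Derivation:
Op 1: a = malloc(2) -> a = 0; heap: [0-1 ALLOC][2-23 FREE]
Op 2: a = realloc(a, 9) -> a = 0; heap: [0-8 ALLOC][9-23 FREE]
Op 3: a = realloc(a, 10) -> a = 0; heap: [0-9 ALLOC][10-23 FREE]
Op 4: a = realloc(a, 4) -> a = 0; heap: [0-3 ALLOC][4-23 FREE]
Op 5: a = realloc(a, 8) -> a = 0; heap: [0-7 ALLOC][8-23 FREE]
Op 6: b = malloc(4) -> b = 8; heap: [0-7 ALLOC][8-11 ALLOC][12-23 FREE]
free(b): b = 8 -> block [8-11 ALLOC]; mark free, coalesce with adjacent free neighbors -> [0-7 ALLOC][8-23 FREE]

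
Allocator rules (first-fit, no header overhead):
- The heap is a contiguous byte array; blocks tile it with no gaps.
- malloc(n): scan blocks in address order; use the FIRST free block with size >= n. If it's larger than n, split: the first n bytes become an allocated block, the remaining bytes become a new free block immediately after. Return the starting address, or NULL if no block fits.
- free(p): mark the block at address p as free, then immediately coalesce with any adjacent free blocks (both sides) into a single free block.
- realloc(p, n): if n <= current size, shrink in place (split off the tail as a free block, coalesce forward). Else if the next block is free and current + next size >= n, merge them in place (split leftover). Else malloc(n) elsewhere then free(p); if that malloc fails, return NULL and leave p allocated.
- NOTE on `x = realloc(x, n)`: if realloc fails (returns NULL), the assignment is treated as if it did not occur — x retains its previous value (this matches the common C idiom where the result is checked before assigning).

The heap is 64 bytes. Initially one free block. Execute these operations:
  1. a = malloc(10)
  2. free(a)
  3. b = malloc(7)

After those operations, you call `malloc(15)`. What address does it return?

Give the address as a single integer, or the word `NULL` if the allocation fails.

Answer: 7

Derivation:
Op 1: a = malloc(10) -> a = 0; heap: [0-9 ALLOC][10-63 FREE]
Op 2: free(a) -> (freed a); heap: [0-63 FREE]
Op 3: b = malloc(7) -> b = 0; heap: [0-6 ALLOC][7-63 FREE]
malloc(15): first-fit scan over [0-6 ALLOC][7-63 FREE] -> 7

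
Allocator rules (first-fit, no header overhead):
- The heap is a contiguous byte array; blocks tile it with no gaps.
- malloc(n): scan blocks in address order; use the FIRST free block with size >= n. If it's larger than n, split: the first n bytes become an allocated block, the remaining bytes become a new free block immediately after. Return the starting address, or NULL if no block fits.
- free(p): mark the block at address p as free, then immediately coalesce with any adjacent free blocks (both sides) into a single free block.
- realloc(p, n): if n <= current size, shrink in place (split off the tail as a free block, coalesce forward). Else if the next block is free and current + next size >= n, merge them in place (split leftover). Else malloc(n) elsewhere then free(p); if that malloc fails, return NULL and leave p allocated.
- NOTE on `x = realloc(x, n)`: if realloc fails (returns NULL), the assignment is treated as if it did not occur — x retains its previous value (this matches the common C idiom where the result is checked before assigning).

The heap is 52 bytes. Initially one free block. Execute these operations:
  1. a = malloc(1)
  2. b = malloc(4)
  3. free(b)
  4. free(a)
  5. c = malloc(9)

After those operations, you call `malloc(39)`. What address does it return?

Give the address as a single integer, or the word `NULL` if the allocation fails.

Answer: 9

Derivation:
Op 1: a = malloc(1) -> a = 0; heap: [0-0 ALLOC][1-51 FREE]
Op 2: b = malloc(4) -> b = 1; heap: [0-0 ALLOC][1-4 ALLOC][5-51 FREE]
Op 3: free(b) -> (freed b); heap: [0-0 ALLOC][1-51 FREE]
Op 4: free(a) -> (freed a); heap: [0-51 FREE]
Op 5: c = malloc(9) -> c = 0; heap: [0-8 ALLOC][9-51 FREE]
malloc(39): first-fit scan over [0-8 ALLOC][9-51 FREE] -> 9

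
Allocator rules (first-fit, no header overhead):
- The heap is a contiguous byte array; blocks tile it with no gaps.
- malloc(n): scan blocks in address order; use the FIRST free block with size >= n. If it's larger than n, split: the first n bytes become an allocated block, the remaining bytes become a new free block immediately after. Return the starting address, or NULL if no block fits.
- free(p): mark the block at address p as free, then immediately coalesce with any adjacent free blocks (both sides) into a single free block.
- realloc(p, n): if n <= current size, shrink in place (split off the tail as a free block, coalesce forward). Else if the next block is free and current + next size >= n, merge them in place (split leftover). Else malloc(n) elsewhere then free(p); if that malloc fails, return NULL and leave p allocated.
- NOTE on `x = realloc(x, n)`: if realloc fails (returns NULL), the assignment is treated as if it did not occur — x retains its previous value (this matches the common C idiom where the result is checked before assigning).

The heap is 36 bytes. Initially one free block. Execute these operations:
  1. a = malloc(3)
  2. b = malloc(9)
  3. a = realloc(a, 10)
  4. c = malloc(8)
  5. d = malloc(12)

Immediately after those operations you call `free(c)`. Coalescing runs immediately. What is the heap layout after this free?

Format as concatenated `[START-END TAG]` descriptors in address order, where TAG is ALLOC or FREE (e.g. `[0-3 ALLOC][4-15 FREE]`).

Answer: [0-2 FREE][3-11 ALLOC][12-21 ALLOC][22-35 FREE]

Derivation:
Op 1: a = malloc(3) -> a = 0; heap: [0-2 ALLOC][3-35 FREE]
Op 2: b = malloc(9) -> b = 3; heap: [0-2 ALLOC][3-11 ALLOC][12-35 FREE]
Op 3: a = realloc(a, 10) -> a = 12; heap: [0-2 FREE][3-11 ALLOC][12-21 ALLOC][22-35 FREE]
Op 4: c = malloc(8) -> c = 22; heap: [0-2 FREE][3-11 ALLOC][12-21 ALLOC][22-29 ALLOC][30-35 FREE]
Op 5: d = malloc(12) -> d = NULL; heap: [0-2 FREE][3-11 ALLOC][12-21 ALLOC][22-29 ALLOC][30-35 FREE]
free(c): c = 22 -> block [22-29 ALLOC]; mark free, coalesce with adjacent free neighbors -> [0-2 FREE][3-11 ALLOC][12-21 ALLOC][22-35 FREE]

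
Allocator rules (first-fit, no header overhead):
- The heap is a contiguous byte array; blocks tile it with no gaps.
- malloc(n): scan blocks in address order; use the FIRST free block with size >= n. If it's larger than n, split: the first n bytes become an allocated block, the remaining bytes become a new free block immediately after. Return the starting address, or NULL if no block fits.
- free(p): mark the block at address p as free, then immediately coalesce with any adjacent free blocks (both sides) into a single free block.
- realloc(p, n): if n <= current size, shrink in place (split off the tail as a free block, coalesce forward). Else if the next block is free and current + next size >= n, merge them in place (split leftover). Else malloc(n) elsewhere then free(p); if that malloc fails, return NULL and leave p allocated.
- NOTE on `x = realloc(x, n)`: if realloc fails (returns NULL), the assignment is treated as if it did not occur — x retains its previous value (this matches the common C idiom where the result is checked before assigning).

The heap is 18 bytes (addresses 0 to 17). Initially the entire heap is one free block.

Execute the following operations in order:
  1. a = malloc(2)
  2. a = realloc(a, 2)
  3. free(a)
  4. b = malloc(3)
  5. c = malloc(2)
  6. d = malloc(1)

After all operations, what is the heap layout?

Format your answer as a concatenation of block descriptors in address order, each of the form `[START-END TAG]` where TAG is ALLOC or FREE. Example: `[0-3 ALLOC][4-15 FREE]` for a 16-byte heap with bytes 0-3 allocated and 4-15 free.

Op 1: a = malloc(2) -> a = 0; heap: [0-1 ALLOC][2-17 FREE]
Op 2: a = realloc(a, 2) -> a = 0; heap: [0-1 ALLOC][2-17 FREE]
Op 3: free(a) -> (freed a); heap: [0-17 FREE]
Op 4: b = malloc(3) -> b = 0; heap: [0-2 ALLOC][3-17 FREE]
Op 5: c = malloc(2) -> c = 3; heap: [0-2 ALLOC][3-4 ALLOC][5-17 FREE]
Op 6: d = malloc(1) -> d = 5; heap: [0-2 ALLOC][3-4 ALLOC][5-5 ALLOC][6-17 FREE]

Answer: [0-2 ALLOC][3-4 ALLOC][5-5 ALLOC][6-17 FREE]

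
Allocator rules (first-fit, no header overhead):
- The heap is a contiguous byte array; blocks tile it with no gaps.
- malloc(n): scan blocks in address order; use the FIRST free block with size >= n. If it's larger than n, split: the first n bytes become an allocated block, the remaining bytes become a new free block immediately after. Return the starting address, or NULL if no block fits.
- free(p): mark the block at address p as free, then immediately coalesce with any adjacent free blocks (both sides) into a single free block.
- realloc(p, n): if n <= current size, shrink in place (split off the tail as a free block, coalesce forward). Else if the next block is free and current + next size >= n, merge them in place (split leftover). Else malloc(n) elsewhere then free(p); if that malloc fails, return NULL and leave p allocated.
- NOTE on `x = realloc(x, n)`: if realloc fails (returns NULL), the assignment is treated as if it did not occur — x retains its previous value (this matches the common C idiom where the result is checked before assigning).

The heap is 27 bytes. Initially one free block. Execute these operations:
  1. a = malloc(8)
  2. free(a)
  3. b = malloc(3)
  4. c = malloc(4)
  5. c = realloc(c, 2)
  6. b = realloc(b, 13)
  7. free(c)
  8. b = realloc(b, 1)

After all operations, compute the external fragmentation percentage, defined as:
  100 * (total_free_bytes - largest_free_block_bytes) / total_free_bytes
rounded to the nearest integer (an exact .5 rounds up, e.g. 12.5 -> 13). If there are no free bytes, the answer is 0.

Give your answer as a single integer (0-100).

Answer: 19

Derivation:
Op 1: a = malloc(8) -> a = 0; heap: [0-7 ALLOC][8-26 FREE]
Op 2: free(a) -> (freed a); heap: [0-26 FREE]
Op 3: b = malloc(3) -> b = 0; heap: [0-2 ALLOC][3-26 FREE]
Op 4: c = malloc(4) -> c = 3; heap: [0-2 ALLOC][3-6 ALLOC][7-26 FREE]
Op 5: c = realloc(c, 2) -> c = 3; heap: [0-2 ALLOC][3-4 ALLOC][5-26 FREE]
Op 6: b = realloc(b, 13) -> b = 5; heap: [0-2 FREE][3-4 ALLOC][5-17 ALLOC][18-26 FREE]
Op 7: free(c) -> (freed c); heap: [0-4 FREE][5-17 ALLOC][18-26 FREE]
Op 8: b = realloc(b, 1) -> b = 5; heap: [0-4 FREE][5-5 ALLOC][6-26 FREE]
Free blocks: [5 21] total_free=26 largest=21 -> 100*(26-21)/26 = 500/26 ≈ 19.231 -> rounds to 19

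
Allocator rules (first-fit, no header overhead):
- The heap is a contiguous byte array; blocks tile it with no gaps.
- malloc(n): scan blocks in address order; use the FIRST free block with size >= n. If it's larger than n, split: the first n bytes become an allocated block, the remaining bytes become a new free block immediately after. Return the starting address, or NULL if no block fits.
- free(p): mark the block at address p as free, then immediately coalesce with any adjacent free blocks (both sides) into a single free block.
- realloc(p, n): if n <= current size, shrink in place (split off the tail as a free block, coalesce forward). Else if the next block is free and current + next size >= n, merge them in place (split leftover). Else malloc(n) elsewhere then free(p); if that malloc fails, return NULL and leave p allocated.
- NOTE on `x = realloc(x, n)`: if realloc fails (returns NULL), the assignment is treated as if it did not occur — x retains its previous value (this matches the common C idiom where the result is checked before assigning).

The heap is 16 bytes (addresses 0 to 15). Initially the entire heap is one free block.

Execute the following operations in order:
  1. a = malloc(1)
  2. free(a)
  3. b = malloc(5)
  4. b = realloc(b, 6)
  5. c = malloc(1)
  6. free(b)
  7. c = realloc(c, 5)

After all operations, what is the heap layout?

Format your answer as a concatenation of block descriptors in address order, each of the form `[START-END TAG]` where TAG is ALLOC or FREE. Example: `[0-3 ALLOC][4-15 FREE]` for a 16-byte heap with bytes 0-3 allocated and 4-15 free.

Answer: [0-5 FREE][6-10 ALLOC][11-15 FREE]

Derivation:
Op 1: a = malloc(1) -> a = 0; heap: [0-0 ALLOC][1-15 FREE]
Op 2: free(a) -> (freed a); heap: [0-15 FREE]
Op 3: b = malloc(5) -> b = 0; heap: [0-4 ALLOC][5-15 FREE]
Op 4: b = realloc(b, 6) -> b = 0; heap: [0-5 ALLOC][6-15 FREE]
Op 5: c = malloc(1) -> c = 6; heap: [0-5 ALLOC][6-6 ALLOC][7-15 FREE]
Op 6: free(b) -> (freed b); heap: [0-5 FREE][6-6 ALLOC][7-15 FREE]
Op 7: c = realloc(c, 5) -> c = 6; heap: [0-5 FREE][6-10 ALLOC][11-15 FREE]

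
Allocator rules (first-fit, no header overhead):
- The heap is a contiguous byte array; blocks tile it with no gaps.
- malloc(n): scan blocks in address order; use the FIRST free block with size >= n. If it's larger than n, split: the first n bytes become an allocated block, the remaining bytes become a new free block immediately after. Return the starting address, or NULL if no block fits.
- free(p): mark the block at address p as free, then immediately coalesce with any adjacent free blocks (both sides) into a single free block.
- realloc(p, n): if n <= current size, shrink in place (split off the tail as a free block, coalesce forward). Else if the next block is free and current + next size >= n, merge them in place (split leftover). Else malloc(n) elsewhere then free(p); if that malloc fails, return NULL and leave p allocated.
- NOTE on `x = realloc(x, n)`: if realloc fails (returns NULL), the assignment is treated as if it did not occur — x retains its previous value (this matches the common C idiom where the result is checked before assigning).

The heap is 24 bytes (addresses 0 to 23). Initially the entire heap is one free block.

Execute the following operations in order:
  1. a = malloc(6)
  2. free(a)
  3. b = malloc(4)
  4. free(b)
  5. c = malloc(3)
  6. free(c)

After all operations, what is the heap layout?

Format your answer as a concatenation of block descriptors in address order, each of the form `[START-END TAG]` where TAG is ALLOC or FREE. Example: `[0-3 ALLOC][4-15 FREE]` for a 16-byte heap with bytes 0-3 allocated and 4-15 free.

Answer: [0-23 FREE]

Derivation:
Op 1: a = malloc(6) -> a = 0; heap: [0-5 ALLOC][6-23 FREE]
Op 2: free(a) -> (freed a); heap: [0-23 FREE]
Op 3: b = malloc(4) -> b = 0; heap: [0-3 ALLOC][4-23 FREE]
Op 4: free(b) -> (freed b); heap: [0-23 FREE]
Op 5: c = malloc(3) -> c = 0; heap: [0-2 ALLOC][3-23 FREE]
Op 6: free(c) -> (freed c); heap: [0-23 FREE]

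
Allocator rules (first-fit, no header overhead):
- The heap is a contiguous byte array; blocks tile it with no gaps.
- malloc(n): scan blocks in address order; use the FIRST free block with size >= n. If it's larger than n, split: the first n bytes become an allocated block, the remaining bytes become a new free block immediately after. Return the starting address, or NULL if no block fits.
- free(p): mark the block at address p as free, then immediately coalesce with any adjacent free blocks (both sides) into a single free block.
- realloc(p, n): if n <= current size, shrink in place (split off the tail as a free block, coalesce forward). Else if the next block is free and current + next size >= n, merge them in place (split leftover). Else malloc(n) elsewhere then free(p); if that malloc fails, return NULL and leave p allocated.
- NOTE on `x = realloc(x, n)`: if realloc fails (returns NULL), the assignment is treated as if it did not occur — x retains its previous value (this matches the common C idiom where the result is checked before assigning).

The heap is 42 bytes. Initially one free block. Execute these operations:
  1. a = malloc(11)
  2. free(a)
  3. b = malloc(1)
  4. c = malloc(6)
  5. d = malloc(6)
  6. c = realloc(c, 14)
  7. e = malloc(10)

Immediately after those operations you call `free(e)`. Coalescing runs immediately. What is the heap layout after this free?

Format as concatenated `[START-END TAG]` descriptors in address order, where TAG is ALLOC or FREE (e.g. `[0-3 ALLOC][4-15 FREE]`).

Answer: [0-0 ALLOC][1-6 FREE][7-12 ALLOC][13-26 ALLOC][27-41 FREE]

Derivation:
Op 1: a = malloc(11) -> a = 0; heap: [0-10 ALLOC][11-41 FREE]
Op 2: free(a) -> (freed a); heap: [0-41 FREE]
Op 3: b = malloc(1) -> b = 0; heap: [0-0 ALLOC][1-41 FREE]
Op 4: c = malloc(6) -> c = 1; heap: [0-0 ALLOC][1-6 ALLOC][7-41 FREE]
Op 5: d = malloc(6) -> d = 7; heap: [0-0 ALLOC][1-6 ALLOC][7-12 ALLOC][13-41 FREE]
Op 6: c = realloc(c, 14) -> c = 13; heap: [0-0 ALLOC][1-6 FREE][7-12 ALLOC][13-26 ALLOC][27-41 FREE]
Op 7: e = malloc(10) -> e = 27; heap: [0-0 ALLOC][1-6 FREE][7-12 ALLOC][13-26 ALLOC][27-36 ALLOC][37-41 FREE]
free(e): e = 27 -> block [27-36 ALLOC]; mark free, coalesce with adjacent free neighbors -> [0-0 ALLOC][1-6 FREE][7-12 ALLOC][13-26 ALLOC][27-41 FREE]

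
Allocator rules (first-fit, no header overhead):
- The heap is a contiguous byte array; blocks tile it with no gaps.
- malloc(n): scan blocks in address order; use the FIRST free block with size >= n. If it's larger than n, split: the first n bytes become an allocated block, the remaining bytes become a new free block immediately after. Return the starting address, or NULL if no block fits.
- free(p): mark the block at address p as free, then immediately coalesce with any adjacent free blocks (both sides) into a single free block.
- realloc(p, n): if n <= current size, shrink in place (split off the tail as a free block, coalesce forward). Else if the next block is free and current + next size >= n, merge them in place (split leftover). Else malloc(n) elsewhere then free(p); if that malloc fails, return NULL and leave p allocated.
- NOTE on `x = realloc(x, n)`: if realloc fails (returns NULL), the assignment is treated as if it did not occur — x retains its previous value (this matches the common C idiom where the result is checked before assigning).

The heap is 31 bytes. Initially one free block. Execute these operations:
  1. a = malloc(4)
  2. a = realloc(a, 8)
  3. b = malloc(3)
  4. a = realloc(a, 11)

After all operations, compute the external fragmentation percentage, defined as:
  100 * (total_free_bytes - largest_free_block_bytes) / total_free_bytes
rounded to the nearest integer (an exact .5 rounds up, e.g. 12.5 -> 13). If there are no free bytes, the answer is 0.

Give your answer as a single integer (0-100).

Answer: 47

Derivation:
Op 1: a = malloc(4) -> a = 0; heap: [0-3 ALLOC][4-30 FREE]
Op 2: a = realloc(a, 8) -> a = 0; heap: [0-7 ALLOC][8-30 FREE]
Op 3: b = malloc(3) -> b = 8; heap: [0-7 ALLOC][8-10 ALLOC][11-30 FREE]
Op 4: a = realloc(a, 11) -> a = 11; heap: [0-7 FREE][8-10 ALLOC][11-21 ALLOC][22-30 FREE]
Free blocks: [8 9] total_free=17 largest=9 -> 100*(17-9)/17 = 800/17 ≈ 47.059 -> rounds to 47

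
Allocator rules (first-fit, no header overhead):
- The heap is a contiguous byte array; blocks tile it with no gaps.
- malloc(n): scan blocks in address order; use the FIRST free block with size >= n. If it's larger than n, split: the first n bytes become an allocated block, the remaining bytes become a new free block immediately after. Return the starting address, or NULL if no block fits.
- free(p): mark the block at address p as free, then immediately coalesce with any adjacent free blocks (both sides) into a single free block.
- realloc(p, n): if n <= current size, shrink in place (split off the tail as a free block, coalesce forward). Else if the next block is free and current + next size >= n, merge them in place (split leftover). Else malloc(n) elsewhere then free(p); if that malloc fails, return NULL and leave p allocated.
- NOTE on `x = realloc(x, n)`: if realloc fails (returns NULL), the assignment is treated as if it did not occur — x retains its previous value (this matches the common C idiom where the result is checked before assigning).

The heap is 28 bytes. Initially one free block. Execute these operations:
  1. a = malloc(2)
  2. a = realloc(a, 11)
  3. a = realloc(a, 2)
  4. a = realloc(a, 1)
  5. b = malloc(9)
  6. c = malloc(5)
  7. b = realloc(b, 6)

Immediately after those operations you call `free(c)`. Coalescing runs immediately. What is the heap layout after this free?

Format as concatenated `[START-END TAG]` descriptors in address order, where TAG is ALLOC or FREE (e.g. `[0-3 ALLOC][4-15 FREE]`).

Op 1: a = malloc(2) -> a = 0; heap: [0-1 ALLOC][2-27 FREE]
Op 2: a = realloc(a, 11) -> a = 0; heap: [0-10 ALLOC][11-27 FREE]
Op 3: a = realloc(a, 2) -> a = 0; heap: [0-1 ALLOC][2-27 FREE]
Op 4: a = realloc(a, 1) -> a = 0; heap: [0-0 ALLOC][1-27 FREE]
Op 5: b = malloc(9) -> b = 1; heap: [0-0 ALLOC][1-9 ALLOC][10-27 FREE]
Op 6: c = malloc(5) -> c = 10; heap: [0-0 ALLOC][1-9 ALLOC][10-14 ALLOC][15-27 FREE]
Op 7: b = realloc(b, 6) -> b = 1; heap: [0-0 ALLOC][1-6 ALLOC][7-9 FREE][10-14 ALLOC][15-27 FREE]
free(c): c = 10 -> block [10-14 ALLOC]; mark free, coalesce with adjacent free neighbors -> [0-0 ALLOC][1-6 ALLOC][7-27 FREE]

Answer: [0-0 ALLOC][1-6 ALLOC][7-27 FREE]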